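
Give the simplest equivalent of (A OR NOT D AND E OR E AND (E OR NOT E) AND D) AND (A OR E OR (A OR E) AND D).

(A OR NOT D AND E OR E AND (E OR NOT E) AND D) AND (A OR E OR (A OR E) AND D)
= (A OR NOT D AND E OR E AND (E OR NOT E) AND D) AND (A OR E)
= (A OR NOT D AND E OR E AND D) AND (A OR E)
= (A OR E) AND (A OR E)
= A OR E

A OR E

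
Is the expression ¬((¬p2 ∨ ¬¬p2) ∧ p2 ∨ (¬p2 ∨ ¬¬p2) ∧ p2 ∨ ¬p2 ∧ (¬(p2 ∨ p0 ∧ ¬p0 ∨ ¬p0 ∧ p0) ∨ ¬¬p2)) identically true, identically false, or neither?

¬((¬p2 ∨ ¬¬p2) ∧ p2 ∨ (¬p2 ∨ ¬¬p2) ∧ p2 ∨ ¬p2 ∧ (¬(p2 ∨ p0 ∧ ¬p0 ∨ ¬p0 ∧ p0) ∨ ¬¬p2))
= ¬((¬p2 ∨ ¬¬p2) ∧ p2 ∨ ¬p2 ∧ (¬(p2 ∨ p0 ∧ ¬p0 ∨ ¬p0 ∧ p0) ∨ ¬¬p2))   — idempotence
= ¬((¬p2 ∨ ¬¬p2) ∧ p2 ∨ ¬p2 ∧ (¬(p2 ∨ ¬p0 ∧ p0) ∨ ¬¬p2))   — complement / identity
= ¬((¬p2 ∨ ¬¬p2) ∧ p2 ∨ ¬p2 ∧ (¬p2 ∨ ¬¬p2))   — complement / identity
= ¬(¬p2 ∨ ¬¬p2)   — distribution
= p2 ∧ ¬p2   — De Morgan
= False   — complement

identically false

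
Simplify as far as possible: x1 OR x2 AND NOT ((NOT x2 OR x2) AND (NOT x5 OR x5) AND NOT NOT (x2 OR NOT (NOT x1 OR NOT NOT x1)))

x1

x1 OR x2 AND NOT ((NOT x2 OR x2) AND (NOT x5 OR x5) AND NOT NOT (x2 OR NOT (NOT x1 OR NOT NOT x1)))
= x1 OR x2 AND NOT ((NOT x2 OR x2) AND (NOT x5 OR x5) AND NOT NOT (x2 OR x1 AND NOT x1))   — De Morgan
= x1 OR x2 AND NOT ((NOT x2 OR x2) AND NOT NOT (x2 OR x1 AND NOT x1))   — complement / identity
= x1 OR x2 AND NOT NOT NOT (x2 OR x1 AND NOT x1)   — complement / identity
= x1 OR x2 AND NOT NOT NOT x2   — complement / identity
= x1 OR x2 AND NOT x2   — double negation
= x1   — complement / identity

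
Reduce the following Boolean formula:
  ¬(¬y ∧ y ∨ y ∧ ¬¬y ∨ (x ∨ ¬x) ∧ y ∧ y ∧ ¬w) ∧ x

¬y ∧ x

¬(¬y ∧ y ∨ y ∧ ¬¬y ∨ (x ∨ ¬x) ∧ y ∧ y ∧ ¬w) ∧ x
= ¬(¬y ∧ y ∨ y ∧ y ∨ (x ∨ ¬x) ∧ y ∧ y ∧ ¬w) ∧ x   [double negation]
= ¬(¬y ∧ y ∨ y ∧ y ∨ y ∧ y ∧ ¬w) ∧ x   [complement / identity]
= ¬(¬y ∧ y ∨ y ∧ y) ∧ x   [absorption]
= ¬y ∧ x   [distribution]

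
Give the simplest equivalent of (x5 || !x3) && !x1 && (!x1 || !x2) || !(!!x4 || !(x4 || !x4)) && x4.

(x5 || !x3) && !x1

(x5 || !x3) && !x1 && (!x1 || !x2) || !(!!x4 || !(x4 || !x4)) && x4
= (x5 || !x3) && !x1 && (!x1 || !x2) || !x4 && (x4 || !x4) && x4   (De Morgan)
= (x5 || !x3) && !x1 && (!x1 || !x2) || !x4 && x4   (complement / identity)
= (x5 || !x3) && !x1 || !x4 && x4   (absorption)
= (x5 || !x3) && !x1   (complement / identity)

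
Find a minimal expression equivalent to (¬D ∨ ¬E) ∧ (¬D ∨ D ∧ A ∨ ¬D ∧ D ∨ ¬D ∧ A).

¬D ∨ ¬E ∧ A

(¬D ∨ ¬E) ∧ (¬D ∨ D ∧ A ∨ ¬D ∧ D ∨ ¬D ∧ A)
= (¬D ∨ ¬E) ∧ (¬D ∨ D ∧ A ∨ ¬D ∧ A)   [complement / identity]
= (¬D ∨ ¬E) ∧ (¬D ∨ A)   [distribution]
= ¬D ∨ ¬E ∧ A   [distribution]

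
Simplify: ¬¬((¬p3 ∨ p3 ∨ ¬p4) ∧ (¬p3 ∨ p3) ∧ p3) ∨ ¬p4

¬¬((¬p3 ∨ p3 ∨ ¬p4) ∧ (¬p3 ∨ p3) ∧ p3) ∨ ¬p4
= ¬¬((¬p3 ∨ p3) ∧ p3) ∨ ¬p4   (absorption)
= (¬p3 ∨ p3) ∧ p3 ∨ ¬p4   (double negation)
= p3 ∨ ¬p4   (complement / identity)

p3 ∨ ¬p4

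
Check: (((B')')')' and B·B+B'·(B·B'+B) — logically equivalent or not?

E1: (((B')')')'
    = (B')'   [double negation]
    = B   [double negation]
E2: B·B+B'·(B·B'+B)
    = B·B+B'·B   [complement / identity]
    = B   [distribution]
Both reduce to B, so they are equivalent.

Yes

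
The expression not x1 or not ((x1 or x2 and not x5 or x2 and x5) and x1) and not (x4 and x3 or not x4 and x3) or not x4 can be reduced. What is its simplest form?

not x1 or not x4

not x1 or not ((x1 or x2 and not x5 or x2 and x5) and x1) and not (x4 and x3 or not x4 and x3) or not x4
= not x1 or not ((x1 or x2) and x1) and not (x4 and x3 or not x4 and x3) or not x4
= not x1 or not x1 and not (x4 and x3 or not x4 and x3) or not x4
= not x1 or not x1 and not x3 or not x4
= not x1 or not x4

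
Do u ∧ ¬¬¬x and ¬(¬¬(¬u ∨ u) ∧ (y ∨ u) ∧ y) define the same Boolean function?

No

E1: u ∧ ¬¬¬x
    = u ∧ ¬x
E2: ¬(¬¬(¬u ∨ u) ∧ (y ∨ u) ∧ y)
    = ¬((¬u ∨ u) ∧ (y ∨ u) ∧ y)
    = ¬((y ∨ u) ∧ y)
    = ¬y
These differ: at u=0, x=0, y=0, E1 = 0 but E2 = 1.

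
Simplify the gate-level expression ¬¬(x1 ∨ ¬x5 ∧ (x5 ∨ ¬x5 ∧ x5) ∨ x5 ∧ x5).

x1 ∨ x5

¬¬(x1 ∨ ¬x5 ∧ (x5 ∨ ¬x5 ∧ x5) ∨ x5 ∧ x5)
= x1 ∨ ¬x5 ∧ (x5 ∨ ¬x5 ∧ x5) ∨ x5 ∧ x5   [double negation]
= x1 ∨ ¬x5 ∧ x5 ∨ x5 ∧ x5   [complement / identity]
= x1 ∨ x5   [distribution]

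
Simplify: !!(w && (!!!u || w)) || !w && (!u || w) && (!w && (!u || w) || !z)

!u || w

!!(w && (!!!u || w)) || !w && (!u || w) && (!w && (!u || w) || !z)
= !!(w && (!u || w)) || !w && (!u || w) && (!w && (!u || w) || !z)   — double negation
= w && (!u || w) || !w && (!u || w) && (!w && (!u || w) || !z)   — double negation
= w && (!u || w) || !w && (!u || w)   — absorption
= !u || w   — distribution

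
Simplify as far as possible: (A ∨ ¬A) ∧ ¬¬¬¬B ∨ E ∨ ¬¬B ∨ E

(A ∨ ¬A) ∧ ¬¬¬¬B ∨ E ∨ ¬¬B ∨ E
= (A ∨ ¬A) ∧ ¬¬B ∨ E ∨ ¬¬B ∨ E   [double negation]
= ¬¬B ∨ E ∨ ¬¬B ∨ E   [complement / identity]
= ¬¬B ∨ E   [idempotence]
= B ∨ E   [double negation]

B ∨ E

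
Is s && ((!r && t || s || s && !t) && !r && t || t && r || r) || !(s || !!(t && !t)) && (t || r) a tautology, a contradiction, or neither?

neither

s && ((!r && t || s || s && !t) && !r && t || t && r || r) || !(s || !!(t && !t)) && (t || r)
= s && ((!r && t || s) && !r && t || t && r || r) || !(s || !!(t && !t)) && (t || r)   — absorption
= s && ((!r && t || s) && !r && t || t && r || r) || !(s || t && !t) && (t || r)   — double negation
= s && ((!r && t || s) && !r && t || t && r || r) || !s && (t || r)   — complement / identity
= s && (!r && t || t && r || r) || !s && (t || r)   — absorption
= s && (t || r) || !s && (t || r)   — distribution
= t || r   — distribution
This depends on r, t, so it is not a constant.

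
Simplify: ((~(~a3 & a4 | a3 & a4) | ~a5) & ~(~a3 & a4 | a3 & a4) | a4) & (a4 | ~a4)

1

((~(~a3 & a4 | a3 & a4) | ~a5) & ~(~a3 & a4 | a3 & a4) | a4) & (a4 | ~a4)
= (~(~a3 & a4 | a3 & a4) | a4) & (a4 | ~a4)   [absorption]
= (~a4 | a4) & (a4 | ~a4)   [distribution]
= ~a4 | a4   [complement / identity]
= 1   [complement]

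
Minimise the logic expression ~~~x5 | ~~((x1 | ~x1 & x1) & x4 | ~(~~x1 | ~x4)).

~x5 | x4

~~~x5 | ~~((x1 | ~x1 & x1) & x4 | ~(~~x1 | ~x4))
= ~~~x5 | ~~((x1 | ~x1 & x1) & x4 | ~x1 & x4)   — De Morgan
= ~~~x5 | (x1 | ~x1 & x1) & x4 | ~x1 & x4   — double negation
= ~~~x5 | x1 & x4 | ~x1 & x4   — complement / identity
= ~x5 | x1 & x4 | ~x1 & x4   — double negation
= ~x5 | x4   — distribution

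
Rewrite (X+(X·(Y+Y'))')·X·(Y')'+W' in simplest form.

X·Y+W'

(X+(X·(Y+Y'))')·X·(Y')'+W'
= (X+X')·X·(Y')'+W'   [complement / identity]
= (X+X')·X·Y+W'   [double negation]
= X·Y+W'   [complement / identity]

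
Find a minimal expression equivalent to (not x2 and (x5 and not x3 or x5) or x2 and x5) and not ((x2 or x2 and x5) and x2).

(not x2 and (x5 and not x3 or x5) or x2 and x5) and not ((x2 or x2 and x5) and x2)
= (not x2 and x5 or x2 and x5) and not ((x2 or x2 and x5) and x2)   — absorption
= (not x2 and x5 or x2 and x5) and not (x2 and x2)   — absorption
= x5 and not (x2 and x2)   — distribution
= x5 and not x2   — idempotence

x5 and not x2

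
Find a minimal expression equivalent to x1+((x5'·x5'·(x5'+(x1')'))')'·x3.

x1+x5'·x3

x1+((x5'·x5'·(x5'+(x1')'))')'·x3
= x1+((x5'·(x5'+(x1')'))')'·x3
= x1+x5'·(x5'+(x1')')·x3
= x1+x5'·(x5'+x1)·x3
= x1+x5'·x3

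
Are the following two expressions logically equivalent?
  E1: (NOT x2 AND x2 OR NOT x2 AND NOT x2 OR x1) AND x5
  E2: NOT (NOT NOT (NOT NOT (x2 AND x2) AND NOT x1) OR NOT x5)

Yes

E1: (NOT x2 AND x2 OR NOT x2 AND NOT x2 OR x1) AND x5
    = (NOT x2 OR x1) AND x5   [distribution]
E2: NOT (NOT NOT (NOT NOT (x2 AND x2) AND NOT x1) OR NOT x5)
    = NOT (NOT NOT (NOT NOT x2 AND NOT x1) OR NOT x5)   [idempotence]
    = NOT (NOT NOT x2 AND NOT x1) AND x5   [De Morgan]
    = (NOT x2 OR x1) AND x5   [De Morgan]
Both reduce to (NOT x2 OR x1) AND x5, so they are equivalent.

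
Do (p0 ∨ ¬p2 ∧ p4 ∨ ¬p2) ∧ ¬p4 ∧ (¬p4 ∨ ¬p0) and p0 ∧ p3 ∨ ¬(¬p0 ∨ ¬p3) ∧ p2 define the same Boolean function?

No

E1: (p0 ∨ ¬p2 ∧ p4 ∨ ¬p2) ∧ ¬p4 ∧ (¬p4 ∨ ¬p0)
    = (p0 ∨ ¬p2) ∧ ¬p4 ∧ (¬p4 ∨ ¬p0)   (absorption)
    = (p0 ∨ ¬p2) ∧ ¬p4   (absorption)
E2: p0 ∧ p3 ∨ ¬(¬p0 ∨ ¬p3) ∧ p2
    = p0 ∧ p3 ∨ p0 ∧ p3 ∧ p2   (De Morgan)
    = p0 ∧ p3   (absorption)
These differ: at p0=1, p2=1, p3=1, p4=1, E1 = 0 but E2 = 1.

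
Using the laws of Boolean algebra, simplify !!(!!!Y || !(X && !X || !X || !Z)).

!!(!!!Y || !(X && !X || !X || !Z))
= !!!Y || !(X && !X || !X || !Z)   (double negation)
= !!!Y || !(!X || !Z)   (complement / identity)
= !!!Y || X && Z   (De Morgan)
= !Y || X && Z   (double negation)

!Y || X && Z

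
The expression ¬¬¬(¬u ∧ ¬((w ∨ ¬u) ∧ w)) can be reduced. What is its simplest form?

u ∨ w

¬¬¬(¬u ∧ ¬((w ∨ ¬u) ∧ w))
= ¬¬(u ∨ (w ∨ ¬u) ∧ w)   [De Morgan]
= u ∨ (w ∨ ¬u) ∧ w   [double negation]
= u ∨ w   [absorption]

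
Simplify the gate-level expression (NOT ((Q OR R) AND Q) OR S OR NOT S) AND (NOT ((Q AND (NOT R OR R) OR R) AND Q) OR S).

(NOT ((Q OR R) AND Q) OR S OR NOT S) AND (NOT ((Q AND (NOT R OR R) OR R) AND Q) OR S)
= (NOT ((Q OR R) AND Q) OR S OR NOT S) AND (NOT ((Q OR R) AND Q) OR S)   (complement / identity)
= NOT ((Q OR R) AND Q) OR S   (absorption)
= NOT Q OR S   (absorption)

NOT Q OR S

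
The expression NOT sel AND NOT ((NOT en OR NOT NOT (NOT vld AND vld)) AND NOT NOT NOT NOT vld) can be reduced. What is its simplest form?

NOT sel AND NOT ((NOT en OR NOT NOT (NOT vld AND vld)) AND NOT NOT NOT NOT vld)
= NOT sel AND NOT ((NOT en OR NOT vld AND vld) AND NOT NOT NOT NOT vld)   — double negation
= NOT sel AND NOT ((NOT en OR NOT vld AND vld) AND NOT NOT vld)   — double negation
= NOT sel AND NOT (NOT en AND NOT NOT vld)   — complement / identity
= NOT sel AND (en OR NOT vld)   — De Morgan

NOT sel AND (en OR NOT vld)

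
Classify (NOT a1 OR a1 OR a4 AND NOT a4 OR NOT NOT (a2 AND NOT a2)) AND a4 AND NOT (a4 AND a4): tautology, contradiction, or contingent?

contradiction

(NOT a1 OR a1 OR a4 AND NOT a4 OR NOT NOT (a2 AND NOT a2)) AND a4 AND NOT (a4 AND a4)
= (NOT a1 OR a1 OR a4 AND NOT a4 OR a2 AND NOT a2) AND a4 AND NOT (a4 AND a4)   — double negation
= (NOT a1 OR a1 OR a4 AND NOT a4 OR a2 AND NOT a2) AND a4 AND NOT a4   — idempotence
= (NOT a1 OR a1 OR a2 AND NOT a2) AND a4 AND NOT a4   — complement / identity
= (NOT a1 OR a1) AND a4 AND NOT a4   — complement / identity
= a4 AND NOT a4   — complement / identity
= FALSE   — complement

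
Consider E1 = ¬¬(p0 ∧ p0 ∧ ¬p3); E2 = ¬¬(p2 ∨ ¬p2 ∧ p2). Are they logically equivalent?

No

E1: ¬¬(p0 ∧ p0 ∧ ¬p3)
    = p0 ∧ p0 ∧ ¬p3   — double negation
    = p0 ∧ ¬p3   — idempotence
E2: ¬¬(p2 ∨ ¬p2 ∧ p2)
    = ¬¬p2   — complement / identity
    = p2   — double negation
These differ: at p0=0, p2=1, p3=0, E1 = 0 but E2 = 1.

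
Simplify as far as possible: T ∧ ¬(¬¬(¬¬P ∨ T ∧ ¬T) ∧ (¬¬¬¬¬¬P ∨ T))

T ∧ ¬P

T ∧ ¬(¬¬(¬¬P ∨ T ∧ ¬T) ∧ (¬¬¬¬¬¬P ∨ T))
= T ∧ ¬(¬¬¬¬P ∧ (¬¬¬¬¬¬P ∨ T))   — complement / identity
= T ∧ ¬(¬¬¬¬P ∧ (¬¬¬¬P ∨ T))   — double negation
= T ∧ ¬¬¬¬¬P   — absorption
= T ∧ ¬¬¬P   — double negation
= T ∧ ¬P   — double negation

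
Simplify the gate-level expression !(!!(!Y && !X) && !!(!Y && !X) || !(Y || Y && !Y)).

Y

!(!!(!Y && !X) && !!(!Y && !X) || !(Y || Y && !Y))
= !(!!(!Y && !X) || !(Y || Y && !Y))   [idempotence]
= !(!!(!Y && !X) || !Y)   [complement / identity]
= !(!Y && !X) && Y   [De Morgan]
= (Y || X) && Y   [De Morgan]
= Y   [absorption]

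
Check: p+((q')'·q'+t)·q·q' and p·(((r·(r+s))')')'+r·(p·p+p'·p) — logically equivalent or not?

E1: p+((q')'·q'+t)·q·q'
    = p+(q·q'+t)·q·q'   [double negation]
    = p+q·q'   [absorption]
    = p   [complement / identity]
E2: p·(((r·(r+s))')')'+r·(p·p+p'·p)
    = p·(((r·(r+s))')')'+r·p   [distribution]
    = p·(r·(r+s))'+r·p   [double negation]
    = p·r'+r·p   [absorption]
    = p   [distribution]
Both reduce to p, so they are equivalent.

Yes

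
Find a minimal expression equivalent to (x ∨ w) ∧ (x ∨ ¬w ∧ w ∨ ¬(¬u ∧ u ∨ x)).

(x ∨ w) ∧ (x ∨ ¬w ∧ w ∨ ¬(¬u ∧ u ∨ x))
= (x ∨ w) ∧ (x ∨ ¬(¬u ∧ u ∨ x))   [complement / identity]
= (x ∨ w) ∧ (x ∨ ¬x)   [complement / identity]
= x ∨ w   [complement / identity]

x ∨ w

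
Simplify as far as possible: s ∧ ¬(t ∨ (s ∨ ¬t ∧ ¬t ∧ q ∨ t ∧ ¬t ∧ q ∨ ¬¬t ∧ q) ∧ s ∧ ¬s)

s ∧ ¬(t ∨ (s ∨ ¬t ∧ ¬t ∧ q ∨ t ∧ ¬t ∧ q ∨ ¬¬t ∧ q) ∧ s ∧ ¬s)
= s ∧ ¬(t ∨ (s ∨ ¬t ∧ ¬t ∧ q ∨ t ∧ ¬t ∧ q ∨ t ∧ q) ∧ s ∧ ¬s)   [double negation]
= s ∧ ¬(t ∨ (s ∨ ¬t ∧ q ∨ t ∧ q) ∧ s ∧ ¬s)   [distribution]
= s ∧ ¬(t ∨ (s ∨ q) ∧ s ∧ ¬s)   [distribution]
= s ∧ ¬(t ∨ s ∧ ¬s)   [absorption]
= s ∧ ¬t   [complement / identity]

s ∧ ¬t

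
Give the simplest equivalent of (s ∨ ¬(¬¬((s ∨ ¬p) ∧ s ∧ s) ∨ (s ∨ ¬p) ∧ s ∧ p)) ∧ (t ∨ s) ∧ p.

(s ∨ ¬(¬¬((s ∨ ¬p) ∧ s ∧ s) ∨ (s ∨ ¬p) ∧ s ∧ p)) ∧ (t ∨ s) ∧ p
= (s ∨ ¬((s ∨ ¬p) ∧ s ∧ s ∨ (s ∨ ¬p) ∧ s ∧ p)) ∧ (t ∨ s) ∧ p   [double negation]
= (s ∨ ¬((s ∨ ¬p) ∧ s ∧ (s ∨ p))) ∧ (t ∨ s) ∧ p   [distribution]
= (s ∨ ¬(s ∧ (s ∨ p))) ∧ (t ∨ s) ∧ p   [absorption]
= (s ∨ ¬s) ∧ (t ∨ s) ∧ p   [absorption]
= (t ∨ s) ∧ p   [complement / identity]

(t ∨ s) ∧ p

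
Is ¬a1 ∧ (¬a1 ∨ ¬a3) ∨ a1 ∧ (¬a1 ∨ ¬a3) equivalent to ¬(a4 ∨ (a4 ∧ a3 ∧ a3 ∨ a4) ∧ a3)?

E1: ¬a1 ∧ (¬a1 ∨ ¬a3) ∨ a1 ∧ (¬a1 ∨ ¬a3)
    = ¬a1 ∨ ¬a3   — distribution
E2: ¬(a4 ∨ (a4 ∧ a3 ∧ a3 ∨ a4) ∧ a3)
    = ¬(a4 ∨ (a4 ∧ a3 ∨ a4) ∧ a3)   — idempotence
    = ¬(a4 ∨ a4 ∧ a3)   — absorption
    = ¬a4   — absorption
These differ: at a1=0, a3=1, a4=1, E1 = 1 but E2 = 0.

No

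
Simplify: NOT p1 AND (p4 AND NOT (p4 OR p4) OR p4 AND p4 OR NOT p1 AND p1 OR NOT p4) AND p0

NOT p1 AND (p4 AND NOT (p4 OR p4) OR p4 AND p4 OR NOT p1 AND p1 OR NOT p4) AND p0
= NOT p1 AND (p4 AND NOT (p4 OR p4) OR p4 AND p4 OR NOT p4) AND p0   — complement / identity
= NOT p1 AND (p4 AND NOT p4 OR p4 AND p4 OR NOT p4) AND p0   — idempotence
= NOT p1 AND (p4 OR NOT p4) AND p0   — distribution
= NOT p1 AND p0   — complement / identity

NOT p1 AND p0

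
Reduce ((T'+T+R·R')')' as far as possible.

((T'+T+R·R')')'
= T'+T+R·R'
= T'+T
= 1

1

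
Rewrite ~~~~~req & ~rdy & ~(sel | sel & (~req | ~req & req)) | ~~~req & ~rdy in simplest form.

~~~~~req & ~rdy & ~(sel | sel & (~req | ~req & req)) | ~~~req & ~rdy
= ~~~~~req & ~rdy & ~(sel | sel & ~req) | ~~~req & ~rdy   (complement / identity)
= ~~~~~req & ~rdy & ~sel | ~~~req & ~rdy   (absorption)
= ~~~req & ~rdy & ~sel | ~~~req & ~rdy   (double negation)
= ~~~req & ~rdy   (absorption)
= ~req & ~rdy   (double negation)

~req & ~rdy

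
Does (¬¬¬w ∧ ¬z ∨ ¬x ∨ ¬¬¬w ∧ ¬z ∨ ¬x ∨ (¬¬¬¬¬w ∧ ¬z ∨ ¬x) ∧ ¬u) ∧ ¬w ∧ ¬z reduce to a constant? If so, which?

(¬¬¬w ∧ ¬z ∨ ¬x ∨ ¬¬¬w ∧ ¬z ∨ ¬x ∨ (¬¬¬¬¬w ∧ ¬z ∨ ¬x) ∧ ¬u) ∧ ¬w ∧ ¬z
= (¬¬¬w ∧ ¬z ∨ ¬x ∨ (¬¬¬¬¬w ∧ ¬z ∨ ¬x) ∧ ¬u) ∧ ¬w ∧ ¬z   (idempotence)
= (¬¬¬w ∧ ¬z ∨ ¬x ∨ (¬¬¬w ∧ ¬z ∨ ¬x) ∧ ¬u) ∧ ¬w ∧ ¬z   (double negation)
= (¬¬¬w ∧ ¬z ∨ ¬x) ∧ ¬w ∧ ¬z   (absorption)
= (¬w ∧ ¬z ∨ ¬x) ∧ ¬w ∧ ¬z   (double negation)
= ¬w ∧ ¬z   (absorption)
This depends on w, z, so it is not a constant.

no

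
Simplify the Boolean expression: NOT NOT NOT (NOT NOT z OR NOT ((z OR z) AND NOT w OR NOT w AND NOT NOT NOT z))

NOT NOT NOT (NOT NOT z OR NOT ((z OR z) AND NOT w OR NOT w AND NOT NOT NOT z))
= NOT (NOT NOT z OR NOT ((z OR z) AND NOT w OR NOT w AND NOT NOT NOT z))   (double negation)
= NOT (NOT NOT z OR NOT (z AND NOT w OR NOT w AND NOT NOT NOT z))   (idempotence)
= NOT (NOT NOT z OR NOT (z AND NOT w OR NOT w AND NOT z))   (double negation)
= NOT z AND (z AND NOT w OR NOT w AND NOT z)   (De Morgan)
= NOT z AND NOT w   (distribution)

NOT z AND NOT w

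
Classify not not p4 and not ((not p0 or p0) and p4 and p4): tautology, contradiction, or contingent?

not not p4 and not ((not p0 or p0) and p4 and p4)
= not not p4 and not (p4 and p4)
= p4 and not (p4 and p4)
= p4 and not p4
= False

contradiction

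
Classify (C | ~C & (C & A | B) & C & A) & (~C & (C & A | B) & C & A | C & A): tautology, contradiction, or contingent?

contingent

(C | ~C & (C & A | B) & C & A) & (~C & (C & A | B) & C & A | C & A)
= C & C & A | ~C & (C & A | B) & C & A
= C & C & A | ~C & C & A
= C & A
This depends on A, C, so it is not a constant.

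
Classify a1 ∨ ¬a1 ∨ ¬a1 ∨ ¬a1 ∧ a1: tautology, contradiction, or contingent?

tautology

a1 ∨ ¬a1 ∨ ¬a1 ∨ ¬a1 ∧ a1
= a1 ∨ ¬a1 ∨ ¬a1 ∧ a1
= a1 ∨ ¬a1
= True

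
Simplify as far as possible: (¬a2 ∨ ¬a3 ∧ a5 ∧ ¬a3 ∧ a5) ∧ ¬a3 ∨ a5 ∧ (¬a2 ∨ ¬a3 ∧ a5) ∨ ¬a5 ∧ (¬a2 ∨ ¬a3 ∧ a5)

(¬a2 ∨ ¬a3 ∧ a5 ∧ ¬a3 ∧ a5) ∧ ¬a3 ∨ a5 ∧ (¬a2 ∨ ¬a3 ∧ a5) ∨ ¬a5 ∧ (¬a2 ∨ ¬a3 ∧ a5)
= (¬a2 ∨ ¬a3 ∧ a5) ∧ ¬a3 ∨ a5 ∧ (¬a2 ∨ ¬a3 ∧ a5) ∨ ¬a5 ∧ (¬a2 ∨ ¬a3 ∧ a5)   — idempotence
= (¬a2 ∨ ¬a3 ∧ a5) ∧ ¬a3 ∨ ¬a2 ∨ ¬a3 ∧ a5   — distribution
= ¬a2 ∨ ¬a3 ∧ a5   — absorption

¬a2 ∨ ¬a3 ∧ a5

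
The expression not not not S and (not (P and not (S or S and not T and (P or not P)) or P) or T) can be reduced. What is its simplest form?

not S and (not P or T)

not not not S and (not (P and not (S or S and not T and (P or not P)) or P) or T)
= not S and (not (P and not (S or S and not T and (P or not P)) or P) or T)   (double negation)
= not S and (not (P and not (S or S and not T) or P) or T)   (complement / identity)
= not S and (not (P and not S or P) or T)   (absorption)
= not S and (not P or T)   (absorption)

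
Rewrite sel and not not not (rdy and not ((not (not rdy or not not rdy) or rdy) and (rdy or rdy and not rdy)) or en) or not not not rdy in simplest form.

sel and not en or not rdy

sel and not not not (rdy and not ((not (not rdy or not not rdy) or rdy) and (rdy or rdy and not rdy)) or en) or not not not rdy
= sel and not not not (rdy and not ((rdy and not rdy or rdy) and (rdy or rdy and not rdy)) or en) or not not not rdy   [De Morgan]
= sel and not (rdy and not ((rdy and not rdy or rdy) and (rdy or rdy and not rdy)) or en) or not not not rdy   [double negation]
= sel and not (rdy and not (rdy and rdy or rdy and not rdy) or en) or not not not rdy   [distribution]
= sel and not (rdy and not rdy or en) or not not not rdy   [distribution]
= sel and not en or not not not rdy   [complement / identity]
= sel and not en or not rdy   [double negation]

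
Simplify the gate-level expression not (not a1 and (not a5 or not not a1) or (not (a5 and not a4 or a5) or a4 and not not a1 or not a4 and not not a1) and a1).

a5 and not a1

not (not a1 and (not a5 or not not a1) or (not (a5 and not a4 or a5) or a4 and not not a1 or not a4 and not not a1) and a1)
= not (not a1 and (not a5 or not not a1) or (not a5 or a4 and not not a1 or not a4 and not not a1) and a1)
= not (not a1 and (not a5 or not not a1) or (not a5 or not not a1) and a1)
= not (not a5 or not not a1)
= a5 and not a1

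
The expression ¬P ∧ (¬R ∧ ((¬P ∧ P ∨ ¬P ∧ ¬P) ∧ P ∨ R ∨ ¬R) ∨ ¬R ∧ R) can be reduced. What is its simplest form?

¬P ∧ ¬R

¬P ∧ (¬R ∧ ((¬P ∧ P ∨ ¬P ∧ ¬P) ∧ P ∨ R ∨ ¬R) ∨ ¬R ∧ R)
= ¬P ∧ (¬R ∧ (¬P ∧ P ∨ R ∨ ¬R) ∨ ¬R ∧ R)   (distribution)
= ¬P ∧ (¬R ∧ (R ∨ ¬R) ∨ ¬R ∧ R)   (complement / identity)
= ¬P ∧ ¬R ∧ (R ∨ ¬R)   (complement / identity)
= ¬P ∧ ¬R   (complement / identity)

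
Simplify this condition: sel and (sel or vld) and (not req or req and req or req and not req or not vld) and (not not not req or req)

sel and (sel or vld) and (not req or req and req or req and not req or not vld) and (not not not req or req)
= sel and (sel or vld) and (not req or req or not vld) and (not not not req or req)   — distribution
= sel and (sel or vld) and (not req or req or not vld) and (not req or req)   — double negation
= sel and (sel or vld) and (not req or req)   — absorption
= sel and (sel or vld)   — complement / identity
= sel   — absorption

sel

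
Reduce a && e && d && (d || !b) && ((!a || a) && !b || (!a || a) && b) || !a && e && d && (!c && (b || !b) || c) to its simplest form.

a && e && d && (d || !b) && ((!a || a) && !b || (!a || a) && b) || !a && e && d && (!c && (b || !b) || c)
= a && e && d && (d || !b) && ((!a || a) && !b || (!a || a) && b) || !a && e && d && (!c || c)   — complement / identity
= a && e && d && (d || !b) && (!a || a) || !a && e && d && (!c || c)   — distribution
= a && e && d && (d || !b) || !a && e && d && (!c || c)   — complement / identity
= a && e && d || !a && e && d && (!c || c)   — absorption
= a && e && d || !a && e && d   — complement / identity
= e && d   — distribution

e && d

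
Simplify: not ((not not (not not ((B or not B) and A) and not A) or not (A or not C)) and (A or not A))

A or not C

not ((not not (not not ((B or not B) and A) and not A) or not (A or not C)) and (A or not A))
= not (not not (not not ((B or not B) and A) and not A) or not (A or not C))   [complement / identity]
= not (not (not ((B or not B) and A) or A) or not (A or not C))   [De Morgan]
= not (not (not A or A) or not (A or not C))   [complement / identity]
= (not A or A) and (A or not C)   [De Morgan]
= A or not C   [complement / identity]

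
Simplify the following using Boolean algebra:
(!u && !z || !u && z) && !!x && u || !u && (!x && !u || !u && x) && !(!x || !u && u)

(!u && !z || !u && z) && !!x && u || !u && (!x && !u || !u && x) && !(!x || !u && u)
= (!u && !z || !u && z) && !!x && u || !u && (!x && !u || !u && x) && !!x   [complement / identity]
= (!u && !z || !u && z) && !!x && u || !u && !u && !!x   [distribution]
= !u && !!x && u || !u && !u && !!x   [distribution]
= !u && !!x   [distribution]
= !u && x   [double negation]

!u && x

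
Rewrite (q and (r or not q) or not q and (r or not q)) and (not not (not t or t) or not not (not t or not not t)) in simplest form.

(q and (r or not q) or not q and (r or not q)) and (not not (not t or t) or not not (not t or not not t))
= (q and (r or not q) or not q and (r or not q)) and (not not (not t or t) or not not (not t or t))   (double negation)
= (q and (r or not q) or not q and (r or not q)) and not not (not t or t)   (idempotence)
= (q and (r or not q) or not q and (r or not q)) and (not t or t)   (double negation)
= (r or not q) and (not t or t)   (distribution)
= r or not q   (complement / identity)

r or not q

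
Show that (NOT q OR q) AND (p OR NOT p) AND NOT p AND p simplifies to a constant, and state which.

(NOT q OR q) AND (p OR NOT p) AND NOT p AND p
= (NOT q OR q) AND NOT p AND p   (complement / identity)
= NOT p AND p   (complement / identity)
= FALSE   (complement)

FALSE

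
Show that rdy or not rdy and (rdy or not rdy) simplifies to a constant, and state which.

True

rdy or not rdy and (rdy or not rdy)
= rdy or not rdy   (complement / identity)
= True   (complement)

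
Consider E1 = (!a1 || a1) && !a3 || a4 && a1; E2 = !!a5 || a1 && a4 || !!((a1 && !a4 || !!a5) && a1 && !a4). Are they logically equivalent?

E1: (!a1 || a1) && !a3 || a4 && a1
    = !a3 || a4 && a1   — complement / identity
E2: !!a5 || a1 && a4 || !!((a1 && !a4 || !!a5) && a1 && !a4)
    = !!a5 || a1 && a4 || !!((a1 && !a4 || a5) && a1 && !a4)   — double negation
    = !!a5 || a1 && a4 || !!(a1 && !a4)   — absorption
    = !!a5 || a1 && a4 || a1 && !a4   — double negation
    = !!a5 || a1   — distribution
    = a5 || a1   — double negation
These differ: at a1=0, a3=1, a4=0, a5=1, E1 = 0 but E2 = 1.

No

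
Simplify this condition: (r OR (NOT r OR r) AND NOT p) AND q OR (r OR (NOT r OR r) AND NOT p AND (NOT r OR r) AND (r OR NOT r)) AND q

(r OR (NOT r OR r) AND NOT p) AND q OR (r OR (NOT r OR r) AND NOT p AND (NOT r OR r) AND (r OR NOT r)) AND q
= (r OR (NOT r OR r) AND NOT p) AND q OR (r OR (NOT r OR r) AND NOT p AND (NOT r OR r)) AND q   (complement / identity)
= (r OR (NOT r OR r) AND NOT p) AND q OR (r OR NOT p AND (NOT r OR r)) AND q   (complement / identity)
= (r OR NOT p) AND q OR (r OR NOT p AND (NOT r OR r)) AND q   (complement / identity)
= (r OR NOT p) AND q OR (r OR NOT p) AND q   (complement / identity)
= (r OR NOT p) AND q   (idempotence)

(r OR NOT p) AND q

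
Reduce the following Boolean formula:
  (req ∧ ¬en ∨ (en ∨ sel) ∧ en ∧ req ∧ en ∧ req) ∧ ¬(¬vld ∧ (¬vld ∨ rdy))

(req ∧ ¬en ∨ (en ∨ sel) ∧ en ∧ req ∧ en ∧ req) ∧ ¬(¬vld ∧ (¬vld ∨ rdy))
= (req ∧ ¬en ∨ (en ∨ sel) ∧ en ∧ req ∧ en ∧ req) ∧ ¬¬vld   [absorption]
= (req ∧ ¬en ∨ en ∧ req ∧ en ∧ req) ∧ ¬¬vld   [absorption]
= (req ∧ ¬en ∨ en ∧ req ∧ en ∧ req) ∧ vld   [double negation]
= (req ∧ ¬en ∨ en ∧ req) ∧ vld   [idempotence]
= req ∧ vld   [distribution]

req ∧ vld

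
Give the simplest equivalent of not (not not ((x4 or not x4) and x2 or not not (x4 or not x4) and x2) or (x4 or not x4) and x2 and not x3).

not x2

not (not not ((x4 or not x4) and x2 or not not (x4 or not x4) and x2) or (x4 or not x4) and x2 and not x3)
= not ((x4 or not x4) and x2 or not not (x4 or not x4) and x2 or (x4 or not x4) and x2 and not x3)   — double negation
= not ((x4 or not x4) and x2 or (x4 or not x4) and x2 or (x4 or not x4) and x2 and not x3)   — double negation
= not ((x4 or not x4) and x2 or (x4 or not x4) and x2 and not x3)   — idempotence
= not ((x4 or not x4) and x2)   — absorption
= not x2   — complement / identity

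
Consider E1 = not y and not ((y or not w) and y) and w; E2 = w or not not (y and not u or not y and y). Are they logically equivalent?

E1: not y and not ((y or not w) and y) and w
    = not y and not y and w   (absorption)
    = not y and w   (idempotence)
E2: w or not not (y and not u or not y and y)
    = w or y and not u or not y and y   (double negation)
    = w or y and not u   (complement / identity)
These differ: at u=0, w=1, y=1, E1 = 0 but E2 = 1.

No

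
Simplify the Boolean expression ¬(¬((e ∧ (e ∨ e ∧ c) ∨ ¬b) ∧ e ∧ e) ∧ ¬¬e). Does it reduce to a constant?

¬(¬((e ∧ (e ∨ e ∧ c) ∨ ¬b) ∧ e ∧ e) ∧ ¬¬e)
= ¬(¬((e ∧ e ∨ ¬b) ∧ e ∧ e) ∧ ¬¬e)   — absorption
= ¬(¬(e ∧ e) ∧ ¬¬e)   — absorption
= ¬(¬e ∧ ¬¬e)   — idempotence
= e ∨ ¬e   — De Morgan
= True   — complement

True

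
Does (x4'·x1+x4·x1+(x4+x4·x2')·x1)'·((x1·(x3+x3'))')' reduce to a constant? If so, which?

(x4'·x1+x4·x1+(x4+x4·x2')·x1)'·((x1·(x3+x3'))')'
= (x4'·x1+x4·x1+x4·x1)'·((x1·(x3+x3'))')'
= (x4'·x1+x4·x1)'·((x1·(x3+x3'))')'
= (x4'·x1+x4·x1)'·(x1')'
= (x4'·x1+x4·x1)'·x1
= x1'·x1
= 0

yes, False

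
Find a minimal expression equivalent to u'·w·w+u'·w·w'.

u'·w·w+u'·w·w'
= (w+w')·u'·w   [distribution]
= u'·w   [complement / identity]

u'·w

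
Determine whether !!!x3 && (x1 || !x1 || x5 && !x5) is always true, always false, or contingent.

contingent

!!!x3 && (x1 || !x1 || x5 && !x5)
= !!!x3 && (x1 || !x1)   — complement / identity
= !!!x3   — complement / identity
= !x3   — double negation
This depends on x3, so it is not a constant.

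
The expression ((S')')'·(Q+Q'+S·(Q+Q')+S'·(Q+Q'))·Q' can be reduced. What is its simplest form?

S'·Q'

((S')')'·(Q+Q'+S·(Q+Q')+S'·(Q+Q'))·Q'
= ((S')')'·(Q+Q'+Q+Q')·Q'
= ((S')')'·(Q+Q')·Q'
= ((S')')'·Q'
= S'·Q'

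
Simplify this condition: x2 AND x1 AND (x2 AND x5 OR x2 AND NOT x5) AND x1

x2 AND x1 AND (x2 AND x5 OR x2 AND NOT x5) AND x1
= x2 AND x1 AND x2 AND x1   (distribution)
= x2 AND x1   (idempotence)

x2 AND x1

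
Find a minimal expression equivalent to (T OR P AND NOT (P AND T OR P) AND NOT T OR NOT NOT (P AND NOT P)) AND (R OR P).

T AND (R OR P)

(T OR P AND NOT (P AND T OR P) AND NOT T OR NOT NOT (P AND NOT P)) AND (R OR P)
= (T OR P AND NOT P AND NOT T OR NOT NOT (P AND NOT P)) AND (R OR P)   [absorption]
= (T OR P AND NOT P AND NOT T OR P AND NOT P) AND (R OR P)   [double negation]
= (T OR P AND NOT P) AND (R OR P)   [absorption]
= T AND (R OR P)   [complement / identity]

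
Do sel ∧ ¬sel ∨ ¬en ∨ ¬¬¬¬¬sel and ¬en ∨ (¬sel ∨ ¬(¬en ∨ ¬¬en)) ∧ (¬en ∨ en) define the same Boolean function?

E1: sel ∧ ¬sel ∨ ¬en ∨ ¬¬¬¬¬sel
    = ¬en ∨ ¬¬¬¬¬sel
    = ¬en ∨ ¬¬¬sel
    = ¬en ∨ ¬sel
E2: ¬en ∨ (¬sel ∨ ¬(¬en ∨ ¬¬en)) ∧ (¬en ∨ en)
    = ¬en ∨ (¬sel ∨ en ∧ ¬en) ∧ (¬en ∨ en)
    = ¬en ∨ ¬sel ∧ (¬en ∨ en)
    = ¬en ∨ ¬sel
Both reduce to ¬en ∨ ¬sel, so they are equivalent.

Yes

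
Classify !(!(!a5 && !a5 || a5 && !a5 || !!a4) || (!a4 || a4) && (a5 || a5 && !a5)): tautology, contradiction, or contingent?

!(!(!a5 && !a5 || a5 && !a5 || !!a4) || (!a4 || a4) && (a5 || a5 && !a5))
= !(!(!a5 || !!a4) || (!a4 || a4) && (a5 || a5 && !a5))   (distribution)
= !(!(!a5 || !!a4) || (!a4 || a4) && a5)   (complement / identity)
= !(a5 && !a4 || (!a4 || a4) && a5)   (De Morgan)
= !(a5 && !a4 || a5)   (complement / identity)
= !a5   (absorption)
This depends on a5, so it is not a constant.

contingent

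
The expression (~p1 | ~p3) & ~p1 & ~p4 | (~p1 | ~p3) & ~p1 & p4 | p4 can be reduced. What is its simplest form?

(~p1 | ~p3) & ~p1 & ~p4 | (~p1 | ~p3) & ~p1 & p4 | p4
= (~p1 | ~p3) & ~p1 | p4   (distribution)
= ~p1 | p4   (absorption)

~p1 | p4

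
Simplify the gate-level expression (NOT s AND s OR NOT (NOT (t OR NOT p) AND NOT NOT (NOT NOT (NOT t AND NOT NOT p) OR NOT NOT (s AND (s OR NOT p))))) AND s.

(t OR NOT p) AND s

(NOT s AND s OR NOT (NOT (t OR NOT p) AND NOT NOT (NOT NOT (NOT t AND NOT NOT p) OR NOT NOT (s AND (s OR NOT p))))) AND s
= (NOT s AND s OR NOT (NOT (t OR NOT p) AND NOT (NOT (NOT t AND NOT NOT p) AND NOT (s AND (s OR NOT p))))) AND s   (De Morgan)
= NOT (NOT (t OR NOT p) AND NOT (NOT (NOT t AND NOT NOT p) AND NOT (s AND (s OR NOT p)))) AND s   (complement / identity)
= NOT (NOT (t OR NOT p) AND NOT ((t OR NOT p) AND NOT (s AND (s OR NOT p)))) AND s   (De Morgan)
= (t OR NOT p OR (t OR NOT p) AND NOT (s AND (s OR NOT p))) AND s   (De Morgan)
= (t OR NOT p OR (t OR NOT p) AND NOT s) AND s   (absorption)
= (t OR NOT p) AND s   (absorption)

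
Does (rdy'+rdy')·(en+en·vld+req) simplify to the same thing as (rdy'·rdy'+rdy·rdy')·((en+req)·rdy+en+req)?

Yes

E1: (rdy'+rdy')·(en+en·vld+req)
    = (rdy'+rdy')·(en+req)   — absorption
    = rdy'·(en+req)   — idempotence
E2: (rdy'·rdy'+rdy·rdy')·((en+req)·rdy+en+req)
    = rdy'·((en+req)·rdy+en+req)   — distribution
    = rdy'·(en+req)   — absorption
Both reduce to rdy'·(en+req), so they are equivalent.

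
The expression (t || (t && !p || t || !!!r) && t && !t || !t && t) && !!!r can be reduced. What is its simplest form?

(t || (t && !p || t || !!!r) && t && !t || !t && t) && !!!r
= (t || (t && !p || t || !r) && t && !t || !t && t) && !!!r   (double negation)
= (t || (t || !r) && t && !t || !t && t) && !!!r   (absorption)
= (t || (t || !r) && t && !t) && !!!r   (complement / identity)
= (t || t && !t) && !!!r   (absorption)
= (t || t && !t) && !r   (double negation)
= t && !r   (complement / identity)

t && !r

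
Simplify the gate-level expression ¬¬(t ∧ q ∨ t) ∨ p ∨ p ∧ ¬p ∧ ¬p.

¬¬(t ∧ q ∨ t) ∨ p ∨ p ∧ ¬p ∧ ¬p
= ¬¬t ∨ p ∨ p ∧ ¬p ∧ ¬p
= ¬¬t ∨ p ∨ p ∧ ¬p
= ¬¬t ∨ p
= t ∨ p

t ∨ p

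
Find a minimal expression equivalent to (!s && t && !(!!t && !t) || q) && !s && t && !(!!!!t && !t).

(!s && t && !(!!t && !t) || q) && !s && t && !(!!!!t && !t)
= (!s && t && !(!!t && !t) || q) && !s && t && !(!!t && !t)   [double negation]
= !s && t && !(!!t && !t)   [absorption]
= !s && t && (!t || t)   [De Morgan]
= !s && t   [complement / identity]

!s && t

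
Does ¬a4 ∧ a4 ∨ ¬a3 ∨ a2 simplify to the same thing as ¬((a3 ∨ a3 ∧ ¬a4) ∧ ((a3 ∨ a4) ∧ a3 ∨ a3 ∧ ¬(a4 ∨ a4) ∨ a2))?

E1: ¬a4 ∧ a4 ∨ ¬a3 ∨ a2
    = ¬a3 ∨ a2   (complement / identity)
E2: ¬((a3 ∨ a3 ∧ ¬a4) ∧ ((a3 ∨ a4) ∧ a3 ∨ a3 ∧ ¬(a4 ∨ a4) ∨ a2))
    = ¬((a3 ∨ a3 ∧ ¬a4) ∧ (a3 ∨ a3 ∧ ¬(a4 ∨ a4) ∨ a2))   (absorption)
    = ¬((a3 ∨ a3 ∧ ¬a4) ∧ (a3 ∨ a3 ∧ ¬a4 ∨ a2))   (idempotence)
    = ¬(a3 ∨ a3 ∧ ¬a4)   (absorption)
    = ¬a3   (absorption)
These differ: at a2=1, a3=1, a4=0, E1 = 1 but E2 = 0.

No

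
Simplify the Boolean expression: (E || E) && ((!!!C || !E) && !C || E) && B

(E || E) && ((!!!C || !E) && !C || E) && B
= (E || E) && ((!C || !E) && !C || E) && B
= (E || E) && (!C || E) && B
= (E && !C || E) && B
= E && B

E && B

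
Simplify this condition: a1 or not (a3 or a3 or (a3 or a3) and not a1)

a1 or not (a3 or a3 or (a3 or a3) and not a1)
= a1 or not (a3 or a3)   [absorption]
= a1 or not a3   [idempotence]

a1 or not a3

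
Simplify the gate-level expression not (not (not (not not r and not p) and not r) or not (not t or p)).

not r and (not t or p)

not (not (not (not not r and not p) and not r) or not (not t or p))
= not (not not r and not p) and not r and (not t or p)
= (not r or p) and not r and (not t or p)
= not r and (not t or p)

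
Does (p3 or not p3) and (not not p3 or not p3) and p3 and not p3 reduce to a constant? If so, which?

(p3 or not p3) and (not not p3 or not p3) and p3 and not p3
= (p3 or not p3) and (p3 or not p3) and p3 and not p3   [double negation]
= (p3 or not p3) and p3 and not p3   [idempotence]
= p3 and not p3   [complement / identity]
= False   [complement]

yes, False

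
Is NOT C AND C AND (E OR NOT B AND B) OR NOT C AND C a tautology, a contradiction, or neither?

contradiction

NOT C AND C AND (E OR NOT B AND B) OR NOT C AND C
= NOT C AND C AND E OR NOT C AND C   (complement / identity)
= NOT C AND C   (absorption)
= FALSE   (complement)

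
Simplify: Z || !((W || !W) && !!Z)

true

Z || !((W || !W) && !!Z)
= Z || !!!Z   (complement / identity)
= Z || !Z   (double negation)
= true   (complement)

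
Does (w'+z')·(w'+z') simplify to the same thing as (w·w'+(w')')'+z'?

Yes

E1: (w'+z')·(w'+z')
    = w'+z'
E2: (w·w'+(w')')'+z'
    = ((w')')'+z'
    = w'+z'
Both reduce to w'+z', so they are equivalent.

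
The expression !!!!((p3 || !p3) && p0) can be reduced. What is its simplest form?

p0

!!!!((p3 || !p3) && p0)
= !!!!p0   (complement / identity)
= !!p0   (double negation)
= p0   (double negation)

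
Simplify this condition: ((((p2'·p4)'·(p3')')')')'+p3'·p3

p2'·p4+p3'

((((p2'·p4)'·(p3')')')')'+p3'·p3
= ((p2'·p4+p3')')'+p3'·p3   [De Morgan]
= ((p2'·p4+p3')')'   [complement / identity]
= p2'·p4+p3'   [double negation]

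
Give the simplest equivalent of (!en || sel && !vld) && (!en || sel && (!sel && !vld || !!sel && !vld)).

(!en || sel && !vld) && (!en || sel && (!sel && !vld || !!sel && !vld))
= (!en || sel && !vld) && (!en || sel && (!sel && !vld || sel && !vld))   (double negation)
= (!en || sel && !vld) && (!en || sel && !vld)   (distribution)
= !en || sel && !vld   (idempotence)

!en || sel && !vld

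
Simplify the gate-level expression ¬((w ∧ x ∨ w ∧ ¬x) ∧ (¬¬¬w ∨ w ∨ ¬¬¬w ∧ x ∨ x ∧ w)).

¬w

¬((w ∧ x ∨ w ∧ ¬x) ∧ (¬¬¬w ∨ w ∨ ¬¬¬w ∧ x ∨ x ∧ w))
= ¬(w ∧ (¬¬¬w ∨ w ∨ ¬¬¬w ∧ x ∨ x ∧ w))   — distribution
= ¬(w ∧ (¬¬¬w ∨ w ∨ (¬¬¬w ∨ w) ∧ x))   — distribution
= ¬(w ∧ (¬¬¬w ∨ w))   — absorption
= ¬(w ∧ (¬w ∨ w))   — double negation
= ¬w   — complement / identity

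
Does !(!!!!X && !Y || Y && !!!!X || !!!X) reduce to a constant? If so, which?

yes, False

!(!!!!X && !Y || Y && !!!!X || !!!X)
= !(!!!!X || !!!X)   [distribution]
= !(!!!!X || !X)   [double negation]
= !(!!X || !X)   [double negation]
= !X && X   [De Morgan]
= false   [complement]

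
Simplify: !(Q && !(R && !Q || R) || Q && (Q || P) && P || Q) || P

!Q || P

!(Q && !(R && !Q || R) || Q && (Q || P) && P || Q) || P
= !(Q && !(R && !Q || R) || Q && P || Q) || P   — absorption
= !(Q && !R || Q && P || Q) || P   — absorption
= !(Q && !R || Q) || P   — absorption
= !Q || P   — absorption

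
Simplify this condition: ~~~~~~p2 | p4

~~~~~~p2 | p4
= ~~~~p2 | p4
= ~~p2 | p4
= p2 | p4

p2 | p4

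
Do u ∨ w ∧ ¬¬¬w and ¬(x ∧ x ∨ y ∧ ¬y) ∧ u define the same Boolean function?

E1: u ∨ w ∧ ¬¬¬w
    = u ∨ w ∧ ¬w   — double negation
    = u   — complement / identity
E2: ¬(x ∧ x ∨ y ∧ ¬y) ∧ u
    = ¬(x ∧ x) ∧ u   — complement / identity
    = ¬x ∧ u   — idempotence
These differ: at u=1, w=0, x=1, y=0, E1 = 1 but E2 = 0.

No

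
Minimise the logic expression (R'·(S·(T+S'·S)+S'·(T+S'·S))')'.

R+T

(R'·(S·(T+S'·S)+S'·(T+S'·S))')'
= (R'·(T+S'·S)')'   (distribution)
= (R'·T')'   (complement / identity)
= R+T   (De Morgan)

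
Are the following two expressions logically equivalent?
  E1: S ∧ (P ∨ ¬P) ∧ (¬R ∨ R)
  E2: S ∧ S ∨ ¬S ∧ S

E1: S ∧ (P ∨ ¬P) ∧ (¬R ∨ R)
    = S ∧ (P ∨ ¬P)   [complement / identity]
    = S   [complement / identity]
E2: S ∧ S ∨ ¬S ∧ S
    = S   [distribution]
Both reduce to S, so they are equivalent.

Yes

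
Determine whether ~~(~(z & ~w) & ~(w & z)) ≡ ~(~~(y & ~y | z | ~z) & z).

E1: ~~(~(z & ~w) & ~(w & z))
    = ~(z & ~w | w & z)   — De Morgan
    = ~z   — distribution
E2: ~(~~(y & ~y | z | ~z) & z)
    = ~(~~(z | ~z) & z)   — complement / identity
    = ~((z | ~z) & z)   — double negation
    = ~z   — complement / identity
Both reduce to ~z, so they are equivalent.

Yes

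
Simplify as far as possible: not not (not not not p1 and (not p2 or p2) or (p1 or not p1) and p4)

not p1 or p4

not not (not not not p1 and (not p2 or p2) or (p1 or not p1) and p4)
= not not (not not not p1 and (not p2 or p2) or p4)
= not not (not not not p1 or p4)
= not not (not p1 or p4)
= not p1 or p4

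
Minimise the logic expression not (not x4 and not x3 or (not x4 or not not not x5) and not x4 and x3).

not (not x4 and not x3 or (not x4 or not not not x5) and not x4 and x3)
= not (not x4 and not x3 or (not x4 or not x5) and not x4 and x3)   (double negation)
= not (not x4 and not x3 or not x4 and x3)   (absorption)
= not not x4   (distribution)
= x4   (double negation)

x4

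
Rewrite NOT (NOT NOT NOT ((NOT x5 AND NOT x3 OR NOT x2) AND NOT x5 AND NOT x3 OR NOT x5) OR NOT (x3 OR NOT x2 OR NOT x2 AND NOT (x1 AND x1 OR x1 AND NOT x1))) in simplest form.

NOT (NOT NOT NOT ((NOT x5 AND NOT x3 OR NOT x2) AND NOT x5 AND NOT x3 OR NOT x5) OR NOT (x3 OR NOT x2 OR NOT x2 AND NOT (x1 AND x1 OR x1 AND NOT x1)))
= NOT (NOT NOT NOT (NOT x5 AND NOT x3 OR NOT x5) OR NOT (x3 OR NOT x2 OR NOT x2 AND NOT (x1 AND x1 OR x1 AND NOT x1)))   — absorption
= NOT (NOT NOT NOT NOT x5 OR NOT (x3 OR NOT x2 OR NOT x2 AND NOT (x1 AND x1 OR x1 AND NOT x1)))   — absorption
= NOT (NOT NOT NOT NOT x5 OR NOT (x3 OR NOT x2 OR NOT x2 AND NOT x1))   — distribution
= NOT (NOT NOT NOT NOT x5 OR NOT (x3 OR NOT x2))   — absorption
= NOT (NOT NOT x5 OR NOT (x3 OR NOT x2))   — double negation
= NOT x5 AND (x3 OR NOT x2)   — De Morgan

NOT x5 AND (x3 OR NOT x2)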